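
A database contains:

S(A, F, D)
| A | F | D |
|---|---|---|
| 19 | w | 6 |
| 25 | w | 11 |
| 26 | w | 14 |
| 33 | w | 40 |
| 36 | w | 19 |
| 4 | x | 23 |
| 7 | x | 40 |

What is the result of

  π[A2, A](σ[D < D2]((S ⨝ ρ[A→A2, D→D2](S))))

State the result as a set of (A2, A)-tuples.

{(25, 19), (26, 19), (26, 25), (33, 19), (33, 25), (33, 26), (33, 36), (36, 19), (36, 25), (36, 26), (7, 4)}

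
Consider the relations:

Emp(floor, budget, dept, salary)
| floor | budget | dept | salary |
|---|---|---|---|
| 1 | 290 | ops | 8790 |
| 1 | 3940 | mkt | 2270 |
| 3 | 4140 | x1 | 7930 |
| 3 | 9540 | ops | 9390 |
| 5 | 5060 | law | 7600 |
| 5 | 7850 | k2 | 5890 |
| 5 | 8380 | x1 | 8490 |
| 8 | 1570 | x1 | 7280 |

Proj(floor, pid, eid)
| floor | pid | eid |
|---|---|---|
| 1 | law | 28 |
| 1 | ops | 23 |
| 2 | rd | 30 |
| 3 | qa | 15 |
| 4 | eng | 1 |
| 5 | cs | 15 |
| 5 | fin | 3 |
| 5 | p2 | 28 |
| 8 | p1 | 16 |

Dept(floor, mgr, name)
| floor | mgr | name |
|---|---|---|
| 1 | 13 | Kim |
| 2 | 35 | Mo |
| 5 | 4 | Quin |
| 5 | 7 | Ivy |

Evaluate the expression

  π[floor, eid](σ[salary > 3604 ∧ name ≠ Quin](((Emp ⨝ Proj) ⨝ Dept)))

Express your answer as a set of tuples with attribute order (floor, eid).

{(1, 23), (1, 28), (5, 15), (5, 28), (5, 3)}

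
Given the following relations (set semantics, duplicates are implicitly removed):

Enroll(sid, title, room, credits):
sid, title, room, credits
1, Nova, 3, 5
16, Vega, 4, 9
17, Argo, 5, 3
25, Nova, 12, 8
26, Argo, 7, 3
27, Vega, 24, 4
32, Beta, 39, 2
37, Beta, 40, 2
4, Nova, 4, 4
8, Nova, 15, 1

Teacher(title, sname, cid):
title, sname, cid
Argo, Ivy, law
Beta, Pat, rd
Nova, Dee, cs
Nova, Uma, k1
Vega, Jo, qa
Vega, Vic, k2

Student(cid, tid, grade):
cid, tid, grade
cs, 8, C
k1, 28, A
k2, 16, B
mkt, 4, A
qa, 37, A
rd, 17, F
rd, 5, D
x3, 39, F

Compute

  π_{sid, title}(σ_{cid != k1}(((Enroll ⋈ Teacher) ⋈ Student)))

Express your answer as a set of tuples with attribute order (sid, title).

{(1, Nova), (16, Vega), (25, Nova), (27, Vega), (32, Beta), (37, Beta), (4, Nova), (8, Nova)}

Natural join on title: {(1, Nova, 3, 5, Dee, cs), (1, Nova, 3, 5, Uma, k1), (16, Vega, 4, 9, Jo, qa), (16, Vega, 4, 9, Vic, k2), (17, Argo, 5, 3, Ivy, law), (25, Nova, 12, 8, Dee, cs), (25, Nova, 12, 8, Uma, k1), (26, Argo, 7, 3, Ivy, law), (27, Vega, 24, 4, Jo, qa), (27, Vega, 24, 4, Vic, k2), (32, Beta, 39, 2, Pat, rd), (37, Beta, 40, 2, Pat, rd), (4, Nova, 4, 4, Dee, cs), (4, Nova, 4, 4, Uma, k1), (8, Nova, 15, 1, Dee, cs), (8, Nova, 15, 1, Uma, k1)}
Natural join on cid: {(1, Nova, 3, 5, Dee, cs, 8, C), (1, Nova, 3, 5, Uma, k1, 28, A), (16, Vega, 4, 9, Jo, qa, 37, A), (16, Vega, 4, 9, Vic, k2, 16, B), (25, Nova, 12, 8, Dee, cs, 8, C), (25, Nova, 12, 8, Uma, k1, 28, A), (27, Vega, 24, 4, Jo, qa, 37, A), (27, Vega, 24, 4, Vic, k2, 16, B), (32, Beta, 39, 2, Pat, rd, 17, F), (32, Beta, 39, 2, Pat, rd, 5, D), (37, Beta, 40, 2, Pat, rd, 17, F), (37, Beta, 40, 2, Pat, rd, 5, D), (4, Nova, 4, 4, Dee, cs, 8, C), (4, Nova, 4, 4, Uma, k1, 28, A), (8, Nova, 15, 1, Dee, cs, 8, C), (8, Nova, 15, 1, Uma, k1, 28, A)}
Selection cid != k1: {(1, Nova, 3, 5, Dee, cs, 8, C), (16, Vega, 4, 9, Jo, qa, 37, A), (16, Vega, 4, 9, Vic, k2, 16, B), (25, Nova, 12, 8, Dee, cs, 8, C), (27, Vega, 24, 4, Jo, qa, 37, A), (27, Vega, 24, 4, Vic, k2, 16, B), (32, Beta, 39, 2, Pat, rd, 17, F), (32, Beta, 39, 2, Pat, rd, 5, D), (37, Beta, 40, 2, Pat, rd, 17, F), (37, Beta, 40, 2, Pat, rd, 5, D), (4, Nova, 4, 4, Dee, cs, 8, C), (8, Nova, 15, 1, Dee, cs, 8, C)}
Projecting to sid, title (4 duplicate(s) eliminated): {(1, Nova), (16, Vega), (25, Nova), (27, Vega), (32, Beta), (37, Beta), (4, Nova), (8, Nova)}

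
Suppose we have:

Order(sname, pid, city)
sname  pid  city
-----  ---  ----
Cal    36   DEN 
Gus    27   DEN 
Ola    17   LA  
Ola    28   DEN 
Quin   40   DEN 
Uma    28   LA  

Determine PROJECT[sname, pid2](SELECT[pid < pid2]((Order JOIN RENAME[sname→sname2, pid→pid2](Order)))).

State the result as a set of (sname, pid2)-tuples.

{(Cal, 40), (Gus, 28), (Gus, 36), (Gus, 40), (Ola, 28), (Ola, 36), (Ola, 40)}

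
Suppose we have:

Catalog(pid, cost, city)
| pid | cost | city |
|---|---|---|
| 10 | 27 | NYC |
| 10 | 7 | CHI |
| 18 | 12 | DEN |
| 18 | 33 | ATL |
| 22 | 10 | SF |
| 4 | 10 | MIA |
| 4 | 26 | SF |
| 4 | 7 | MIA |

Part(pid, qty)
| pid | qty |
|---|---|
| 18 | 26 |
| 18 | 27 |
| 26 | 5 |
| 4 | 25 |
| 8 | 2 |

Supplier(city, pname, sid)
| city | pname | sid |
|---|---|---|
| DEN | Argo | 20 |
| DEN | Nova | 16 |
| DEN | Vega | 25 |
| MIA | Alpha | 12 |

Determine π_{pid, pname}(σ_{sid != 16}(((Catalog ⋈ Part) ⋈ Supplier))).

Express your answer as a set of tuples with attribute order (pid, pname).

Joining Catalog and Part on pid yields {(18, 12, DEN, 26), (18, 12, DEN, 27), (18, 33, ATL, 26), (18, 33, ATL, 27), (4, 10, MIA, 25), (4, 26, SF, 25), (4, 7, MIA, 25)}.
Joining (Catalog ⋈ Part) and Supplier on city yields {(18, 12, DEN, 26, Argo, 20), (18, 12, DEN, 26, Nova, 16), (18, 12, DEN, 26, Vega, 25), (18, 12, DEN, 27, Argo, 20), (18, 12, DEN, 27, Nova, 16), (18, 12, DEN, 27, Vega, 25), (4, 10, MIA, 25, Alpha, 12), (4, 7, MIA, 25, Alpha, 12)}.
Selection sid != 16: {(18, 12, DEN, 26, Argo, 20), (18, 12, DEN, 26, Vega, 25), (18, 12, DEN, 27, Argo, 20), (18, 12, DEN, 27, Vega, 25), (4, 10, MIA, 25, Alpha, 12), (4, 7, MIA, 25, Alpha, 12)}
Projecting to pid, pname (3 duplicate(s) eliminated): {(18, Argo), (18, Vega), (4, Alpha)}

{(18, Argo), (18, Vega), (4, Alpha)}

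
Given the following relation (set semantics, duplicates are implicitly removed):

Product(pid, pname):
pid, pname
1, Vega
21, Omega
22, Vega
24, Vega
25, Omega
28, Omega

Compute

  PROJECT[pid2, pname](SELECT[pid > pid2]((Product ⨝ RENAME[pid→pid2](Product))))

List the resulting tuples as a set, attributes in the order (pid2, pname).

ρ[pid→pid2]: schema becomes (pid2, pname); tuples unchanged.
Joining Product and RENAME[pid→pid2](Product) on pname yields {(1, Vega, 1), (1, Vega, 22), (1, Vega, 24), (21, Omega, 21), (21, Omega, 25), (21, Omega, 28), (22, Vega, 1), (22, Vega, 22), (22, Vega, 24), (24, Vega, 1), (24, Vega, 22), (24, Vega, 24), (25, Omega, 21), (25, Omega, 25), (25, Omega, 28), (28, Omega, 21), (28, Omega, 25), (28, Omega, 28)}.
Apply σ_{pid > pid2}; surviving tuples: {(22, Vega, 1), (24, Vega, 1), (24, Vega, 22), (25, Omega, 21), (28, Omega, 21), (28, Omega, 25)}
π[pid2, pname]: project onto (pid2, pname) (2 duplicate(s) eliminated) → {(1, Vega), (21, Omega), (22, Vega), (25, Omega)}

{(1, Vega), (21, Omega), (22, Vega), (25, Omega)}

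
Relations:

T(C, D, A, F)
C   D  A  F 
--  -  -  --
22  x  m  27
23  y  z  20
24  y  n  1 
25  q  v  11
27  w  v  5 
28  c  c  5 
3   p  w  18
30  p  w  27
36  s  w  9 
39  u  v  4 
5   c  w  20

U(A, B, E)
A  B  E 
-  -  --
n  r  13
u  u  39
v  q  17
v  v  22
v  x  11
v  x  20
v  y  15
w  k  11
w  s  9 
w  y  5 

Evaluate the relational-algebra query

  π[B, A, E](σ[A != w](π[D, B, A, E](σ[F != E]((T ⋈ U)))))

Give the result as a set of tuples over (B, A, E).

Natural join on A: {(24, y, n, 1, r, 13), (25, q, v, 11, q, 17), (25, q, v, 11, v, 22), (25, q, v, 11, x, 11), (25, q, v, 11, x, 20), (25, q, v, 11, y, 15), (27, w, v, 5, q, 17), (27, w, v, 5, v, 22), (27, w, v, 5, x, 11), (27, w, v, 5, x, 20), (27, w, v, 5, y, 15), (3, p, w, 18, k, 11), (3, p, w, 18, s, 9), (3, p, w, 18, y, 5), (30, p, w, 27, k, 11), (30, p, w, 27, s, 9), (30, p, w, 27, y, 5), (36, s, w, 9, k, 11), (36, s, w, 9, s, 9), (36, s, w, 9, y, 5), (39, u, v, 4, q, 17), (39, u, v, 4, v, 22), (39, u, v, 4, x, 11), (39, u, v, 4, x, 20), (39, u, v, 4, y, 15), (5, c, w, 20, k, 11), (5, c, w, 20, s, 9), (5, c, w, 20, y, 5)}
Selection F != E: {(24, y, n, 1, r, 13), (25, q, v, 11, q, 17), (25, q, v, 11, v, 22), (25, q, v, 11, x, 20), (25, q, v, 11, y, 15), (27, w, v, 5, q, 17), (27, w, v, 5, v, 22), (27, w, v, 5, x, 11), (27, w, v, 5, x, 20), (27, w, v, 5, y, 15), (3, p, w, 18, k, 11), (3, p, w, 18, s, 9), (3, p, w, 18, y, 5), (30, p, w, 27, k, 11), (30, p, w, 27, s, 9), (30, p, w, 27, y, 5), (36, s, w, 9, k, 11), (36, s, w, 9, y, 5), (39, u, v, 4, q, 17), (39, u, v, 4, v, 22), (39, u, v, 4, x, 11), (39, u, v, 4, x, 20), (39, u, v, 4, y, 15), (5, c, w, 20, k, 11), (5, c, w, 20, s, 9), (5, c, w, 20, y, 5)}
Keep only column(s) D, B, A, E (3 duplicate(s) eliminated): {(c, k, w, 11), (c, s, w, 9), (c, y, w, 5), (p, k, w, 11), (p, s, w, 9), (p, y, w, 5), (q, q, v, 17), (q, v, v, 22), (q, x, v, 20), (q, y, v, 15), (s, k, w, 11), (s, y, w, 5), (u, q, v, 17), (u, v, v, 22), (u, x, v, 11), (u, x, v, 20), (u, y, v, 15), (w, q, v, 17), (w, v, v, 22), (w, x, v, 11), (w, x, v, 20), (w, y, v, 15), (y, r, n, 13)}
Selection A != w: {(q, q, v, 17), (q, v, v, 22), (q, x, v, 20), (q, y, v, 15), (u, q, v, 17), (u, v, v, 22), (u, x, v, 11), (u, x, v, 20), (u, y, v, 15), (w, q, v, 17), (w, v, v, 22), (w, x, v, 11), (w, x, v, 20), (w, y, v, 15), (y, r, n, 13)}
Keep only column(s) B, A, E (9 duplicate(s) eliminated): {(q, v, 17), (r, n, 13), (v, v, 22), (x, v, 11), (x, v, 20), (y, v, 15)}

{(q, v, 17), (r, n, 13), (v, v, 22), (x, v, 11), (x, v, 20), (y, v, 15)}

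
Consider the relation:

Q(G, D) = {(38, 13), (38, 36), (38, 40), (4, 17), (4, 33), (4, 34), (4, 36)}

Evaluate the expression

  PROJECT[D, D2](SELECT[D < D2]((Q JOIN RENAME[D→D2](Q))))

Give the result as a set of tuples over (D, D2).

{(13, 36), (13, 40), (17, 33), (17, 34), (17, 36), (33, 34), (33, 36), (34, 36), (36, 40)}

ρ[D→D2]: schema becomes (G, D2); tuples unchanged.
Joining Q and RENAME[D→D2](Q) on G yields {(38, 13, 13), (38, 13, 36), (38, 13, 40), (38, 36, 13), (38, 36, 36), (38, 36, 40), (38, 40, 13), (38, 40, 36), (38, 40, 40), (4, 17, 17), (4, 17, 33), (4, 17, 34), (4, 17, 36), (4, 33, 17), (4, 33, 33), (4, 33, 34), (4, 33, 36), (4, 34, 17), (4, 34, 33), (4, 34, 34), (4, 34, 36), (4, 36, 17), (4, 36, 33), (4, 36, 34), (4, 36, 36)}.
σ[D < D2]: keep tuples satisfying D < D2 → {(38, 13, 36), (38, 13, 40), (38, 36, 40), (4, 17, 33), (4, 17, 34), (4, 17, 36), (4, 33, 34), (4, 33, 36), (4, 34, 36)}
π[D, D2]: project onto (D, D2) → {(13, 36), (13, 40), (17, 33), (17, 34), (17, 36), (33, 34), (33, 36), (34, 36), (36, 40)}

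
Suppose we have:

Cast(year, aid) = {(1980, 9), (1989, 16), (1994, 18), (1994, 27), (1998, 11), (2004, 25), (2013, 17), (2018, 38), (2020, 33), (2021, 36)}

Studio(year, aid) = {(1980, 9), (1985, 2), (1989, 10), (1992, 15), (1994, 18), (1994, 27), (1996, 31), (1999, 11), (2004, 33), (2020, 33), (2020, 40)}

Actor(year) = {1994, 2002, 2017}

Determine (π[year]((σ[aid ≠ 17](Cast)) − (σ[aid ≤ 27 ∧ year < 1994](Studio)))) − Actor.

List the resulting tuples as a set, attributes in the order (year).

{1989, 1998, 2004, 2018, 2020, 2021}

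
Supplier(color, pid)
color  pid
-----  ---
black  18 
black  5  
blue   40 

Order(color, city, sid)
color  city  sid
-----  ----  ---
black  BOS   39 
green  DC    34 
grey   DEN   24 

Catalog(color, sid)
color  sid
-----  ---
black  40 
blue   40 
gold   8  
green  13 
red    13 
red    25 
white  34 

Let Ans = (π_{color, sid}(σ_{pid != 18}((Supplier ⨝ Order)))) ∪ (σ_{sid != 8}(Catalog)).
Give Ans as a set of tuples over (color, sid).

Joining Supplier and Order on color yields {(black, 18, BOS, 39), (black, 5, BOS, 39)}.
Selection pid != 18: {(black, 5, BOS, 39)}
Projecting to color, sid: {(black, 39)}
Selection sid != 8: {(black, 40), (blue, 40), (green, 13), (red, 13), (red, 25), (white, 34)}
Union: {(black, 39)} with {(black, 40), (blue, 40), (green, 13), (red, 13), (red, 25), (white, 34)} → {(black, 39), (black, 40), (blue, 40), (green, 13), (red, 13), (red, 25), (white, 34)}

{(black, 39), (black, 40), (blue, 40), (green, 13), (red, 13), (red, 25), (white, 34)}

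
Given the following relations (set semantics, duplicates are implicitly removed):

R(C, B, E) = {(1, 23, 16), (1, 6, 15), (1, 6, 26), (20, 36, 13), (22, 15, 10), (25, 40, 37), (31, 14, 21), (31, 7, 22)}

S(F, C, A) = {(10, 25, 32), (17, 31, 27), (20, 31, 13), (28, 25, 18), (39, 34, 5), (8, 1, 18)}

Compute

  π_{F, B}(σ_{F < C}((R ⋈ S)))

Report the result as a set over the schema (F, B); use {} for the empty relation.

R ⋈ S (natural join on C): {(1, 23, 16, 8, 18), (1, 6, 15, 8, 18), (1, 6, 26, 8, 18), (25, 40, 37, 10, 32), (25, 40, 37, 28, 18), (31, 14, 21, 17, 27), (31, 14, 21, 20, 13), (31, 7, 22, 17, 27), (31, 7, 22, 20, 13)}
Selection F < C: {(25, 40, 37, 10, 32), (31, 14, 21, 17, 27), (31, 14, 21, 20, 13), (31, 7, 22, 17, 27), (31, 7, 22, 20, 13)}
π[F, B]: project onto (F, B) → {(10, 40), (17, 14), (17, 7), (20, 14), (20, 7)}

{(10, 40), (17, 14), (17, 7), (20, 14), (20, 7)}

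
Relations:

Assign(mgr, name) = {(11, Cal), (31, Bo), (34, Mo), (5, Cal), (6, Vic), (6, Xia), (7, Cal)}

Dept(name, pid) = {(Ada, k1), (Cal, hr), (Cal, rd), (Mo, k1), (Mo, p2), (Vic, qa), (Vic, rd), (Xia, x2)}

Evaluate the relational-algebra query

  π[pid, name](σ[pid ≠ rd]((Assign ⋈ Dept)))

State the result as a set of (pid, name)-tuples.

Assign ⋈ Dept (natural join on name): {(11, Cal, hr), (11, Cal, rd), (34, Mo, k1), (34, Mo, p2), (5, Cal, hr), (5, Cal, rd), (6, Vic, qa), (6, Vic, rd), (6, Xia, x2), (7, Cal, hr), (7, Cal, rd)}
Apply σ_{pid ≠ rd}; surviving tuples: {(11, Cal, hr), (34, Mo, k1), (34, Mo, p2), (5, Cal, hr), (6, Vic, qa), (6, Xia, x2), (7, Cal, hr)}
Keep only column(s) pid, name (2 duplicate(s) eliminated): {(hr, Cal), (k1, Mo), (p2, Mo), (qa, Vic), (x2, Xia)}

{(hr, Cal), (k1, Mo), (p2, Mo), (qa, Vic), (x2, Xia)}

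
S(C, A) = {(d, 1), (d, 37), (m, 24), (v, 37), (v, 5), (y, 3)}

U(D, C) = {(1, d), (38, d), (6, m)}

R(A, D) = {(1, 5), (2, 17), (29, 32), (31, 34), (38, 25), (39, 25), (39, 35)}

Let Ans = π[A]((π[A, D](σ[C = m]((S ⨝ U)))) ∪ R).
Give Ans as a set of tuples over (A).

{1, 2, 24, 29, 31, 38, 39}

Natural join on C: {(d, 1, 1), (d, 1, 38), (d, 37, 1), (d, 37, 38), (m, 24, 6)}
Selection C = m: {(m, 24, 6)}
Keep only column(s) A, D: {(24, 6)}
Taking the union: {(1, 5), (2, 17), (24, 6), (29, 32), (31, 34), (38, 25), (39, 25), (39, 35)}
Keep only column(s) A (1 duplicate(s) eliminated): {1, 2, 24, 29, 31, 38, 39}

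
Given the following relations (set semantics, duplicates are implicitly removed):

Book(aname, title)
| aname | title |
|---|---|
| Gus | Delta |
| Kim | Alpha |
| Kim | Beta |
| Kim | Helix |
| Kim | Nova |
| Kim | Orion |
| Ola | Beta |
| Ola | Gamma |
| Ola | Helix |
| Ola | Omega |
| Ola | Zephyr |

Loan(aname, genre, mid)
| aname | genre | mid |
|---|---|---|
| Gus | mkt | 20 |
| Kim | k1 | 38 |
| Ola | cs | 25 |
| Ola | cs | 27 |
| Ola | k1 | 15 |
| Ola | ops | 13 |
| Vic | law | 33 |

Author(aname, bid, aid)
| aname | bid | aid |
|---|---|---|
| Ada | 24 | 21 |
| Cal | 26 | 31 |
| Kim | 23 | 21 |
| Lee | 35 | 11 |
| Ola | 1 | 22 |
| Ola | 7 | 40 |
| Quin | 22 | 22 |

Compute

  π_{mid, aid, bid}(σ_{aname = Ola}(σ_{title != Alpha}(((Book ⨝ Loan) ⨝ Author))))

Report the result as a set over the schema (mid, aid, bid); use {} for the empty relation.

{(13, 22, 1), (13, 40, 7), (15, 22, 1), (15, 40, 7), (25, 22, 1), (25, 40, 7), (27, 22, 1), (27, 40, 7)}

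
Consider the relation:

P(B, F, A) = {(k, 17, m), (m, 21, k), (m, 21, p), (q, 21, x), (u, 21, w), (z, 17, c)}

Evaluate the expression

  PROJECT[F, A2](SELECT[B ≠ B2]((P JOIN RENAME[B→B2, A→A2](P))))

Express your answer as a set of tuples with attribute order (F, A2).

ρ[B→B2, A→A2]: schema becomes (B2, F, A2); tuples unchanged.
Joining P and RENAME[B→B2, A→A2](P) on F yields {(k, 17, m, k, m), (k, 17, m, z, c), (m, 21, k, m, k), (m, 21, k, m, p), (m, 21, k, q, x), (m, 21, k, u, w), (m, 21, p, m, k), (m, 21, p, m, p), (m, 21, p, q, x), (m, 21, p, u, w), (q, 21, x, m, k), (q, 21, x, m, p), (q, 21, x, q, x), (q, 21, x, u, w), (u, 21, w, m, k), (u, 21, w, m, p), (u, 21, w, q, x), (u, 21, w, u, w), (z, 17, c, k, m), (z, 17, c, z, c)}.
Apply σ_{B ≠ B2}; surviving tuples: {(k, 17, m, z, c), (m, 21, k, q, x), (m, 21, k, u, w), (m, 21, p, q, x), (m, 21, p, u, w), (q, 21, x, m, k), (q, 21, x, m, p), (q, 21, x, u, w), (u, 21, w, m, k), (u, 21, w, m, p), (u, 21, w, q, x), (z, 17, c, k, m)}
Projecting to F, A2 (6 duplicate(s) eliminated): {(17, c), (17, m), (21, k), (21, p), (21, w), (21, x)}

{(17, c), (17, m), (21, k), (21, p), (21, w), (21, x)}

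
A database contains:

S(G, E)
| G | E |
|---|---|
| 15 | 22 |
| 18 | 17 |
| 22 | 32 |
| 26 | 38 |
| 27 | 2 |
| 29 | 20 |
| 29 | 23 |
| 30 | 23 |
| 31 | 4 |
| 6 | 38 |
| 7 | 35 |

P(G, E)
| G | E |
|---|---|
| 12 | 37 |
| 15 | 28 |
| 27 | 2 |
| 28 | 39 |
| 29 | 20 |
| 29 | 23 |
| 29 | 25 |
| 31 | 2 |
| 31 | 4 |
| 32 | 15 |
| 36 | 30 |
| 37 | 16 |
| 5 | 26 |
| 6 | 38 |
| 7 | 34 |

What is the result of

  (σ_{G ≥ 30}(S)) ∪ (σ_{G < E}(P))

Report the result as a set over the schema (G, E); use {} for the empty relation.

{(12, 37), (15, 28), (28, 39), (30, 23), (31, 4), (5, 26), (6, 38), (7, 34)}

σ[G ≥ 30]: keep tuples satisfying G ≥ 30 → {(30, 23), (31, 4)}
σ[G < E]: keep tuples satisfying G < E → {(12, 37), (15, 28), (28, 39), (5, 26), (6, 38), (7, 34)}
Union: {(30, 23), (31, 4)} with {(12, 37), (15, 28), (28, 39), (5, 26), (6, 38), (7, 34)} → {(12, 37), (15, 28), (28, 39), (30, 23), (31, 4), (5, 26), (6, 38), (7, 34)}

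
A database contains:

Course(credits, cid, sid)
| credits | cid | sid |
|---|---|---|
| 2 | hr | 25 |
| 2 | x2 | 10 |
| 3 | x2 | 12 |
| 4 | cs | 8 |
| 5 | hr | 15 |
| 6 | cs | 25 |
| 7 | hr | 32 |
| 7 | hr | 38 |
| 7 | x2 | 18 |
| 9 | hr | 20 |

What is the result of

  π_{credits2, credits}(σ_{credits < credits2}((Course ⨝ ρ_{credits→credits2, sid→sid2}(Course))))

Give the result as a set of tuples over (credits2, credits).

ρ[credits→credits2, sid→sid2]: schema becomes (credits2, cid, sid2); tuples unchanged.
Joining Course and ρ_{credits→credits2, sid→sid2}(Course) on cid yields {(2, hr, 25, 2, 25), (2, hr, 25, 5, 15), (2, hr, 25, 7, 32), (2, hr, 25, 7, 38), (2, hr, 25, 9, 20), (2, x2, 10, 2, 10), (2, x2, 10, 3, 12), (2, x2, 10, 7, 18), (3, x2, 12, 2, 10), (3, x2, 12, 3, 12), (3, x2, 12, 7, 18), (4, cs, 8, 4, 8), (4, cs, 8, 6, 25), (5, hr, 15, 2, 25), (5, hr, 15, 5, 15), (5, hr, 15, 7, 32), (5, hr, 15, 7, 38), (5, hr, 15, 9, 20), (6, cs, 25, 4, 8), (6, cs, 25, 6, 25), (7, hr, 32, 2, 25), (7, hr, 32, 5, 15), (7, hr, 32, 7, 32), (7, hr, 32, 7, 38), (7, hr, 32, 9, 20), (7, hr, 38, 2, 25), (7, hr, 38, 5, 15), (7, hr, 38, 7, 32), (7, hr, 38, 7, 38), (7, hr, 38, 9, 20), (7, x2, 18, 2, 10), (7, x2, 18, 3, 12), (7, x2, 18, 7, 18), (9, hr, 20, 2, 25), (9, hr, 20, 5, 15), (9, hr, 20, 7, 32), (9, hr, 20, 7, 38), (9, hr, 20, 9, 20)}.
Apply σ_{credits < credits2}; surviving tuples: {(2, hr, 25, 5, 15), (2, hr, 25, 7, 32), (2, hr, 25, 7, 38), (2, hr, 25, 9, 20), (2, x2, 10, 3, 12), (2, x2, 10, 7, 18), (3, x2, 12, 7, 18), (4, cs, 8, 6, 25), (5, hr, 15, 7, 32), (5, hr, 15, 7, 38), (5, hr, 15, 9, 20), (7, hr, 32, 9, 20), (7, hr, 38, 9, 20)}
π_{credits2, credits} gives {(3, 2), (5, 2), (6, 4), (7, 2), (7, 3), (7, 5), (9, 2), (9, 5), (9, 7)} (4 duplicate(s) eliminated).

{(3, 2), (5, 2), (6, 4), (7, 2), (7, 3), (7, 5), (9, 2), (9, 5), (9, 7)}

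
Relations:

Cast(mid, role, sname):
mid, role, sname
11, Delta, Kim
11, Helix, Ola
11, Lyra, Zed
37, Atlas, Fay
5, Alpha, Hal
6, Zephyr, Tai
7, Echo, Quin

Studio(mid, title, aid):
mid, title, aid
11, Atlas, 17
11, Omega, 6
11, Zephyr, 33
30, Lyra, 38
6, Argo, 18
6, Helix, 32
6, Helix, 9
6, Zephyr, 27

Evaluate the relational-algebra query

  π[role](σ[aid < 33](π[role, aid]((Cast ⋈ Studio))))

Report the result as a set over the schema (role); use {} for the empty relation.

{Delta, Helix, Lyra, Zephyr}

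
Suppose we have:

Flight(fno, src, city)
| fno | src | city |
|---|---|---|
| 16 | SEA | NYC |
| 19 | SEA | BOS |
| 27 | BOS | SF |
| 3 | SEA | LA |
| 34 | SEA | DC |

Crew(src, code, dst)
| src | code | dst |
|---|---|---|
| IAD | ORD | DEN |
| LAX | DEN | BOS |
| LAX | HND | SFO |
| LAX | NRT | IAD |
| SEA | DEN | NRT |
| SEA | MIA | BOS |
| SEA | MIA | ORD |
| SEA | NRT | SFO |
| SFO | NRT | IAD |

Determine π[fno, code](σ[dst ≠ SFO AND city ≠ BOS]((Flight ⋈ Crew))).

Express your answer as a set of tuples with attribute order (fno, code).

{(16, DEN), (16, MIA), (3, DEN), (3, MIA), (34, DEN), (34, MIA)}

Natural join on src: {(16, SEA, NYC, DEN, NRT), (16, SEA, NYC, MIA, BOS), (16, SEA, NYC, MIA, ORD), (16, SEA, NYC, NRT, SFO), (19, SEA, BOS, DEN, NRT), (19, SEA, BOS, MIA, BOS), (19, SEA, BOS, MIA, ORD), (19, SEA, BOS, NRT, SFO), (3, SEA, LA, DEN, NRT), (3, SEA, LA, MIA, BOS), (3, SEA, LA, MIA, ORD), (3, SEA, LA, NRT, SFO), (34, SEA, DC, DEN, NRT), (34, SEA, DC, MIA, BOS), (34, SEA, DC, MIA, ORD), (34, SEA, DC, NRT, SFO)}
Selection dst ≠ SFO AND city ≠ BOS: {(16, SEA, NYC, DEN, NRT), (16, SEA, NYC, MIA, BOS), (16, SEA, NYC, MIA, ORD), (3, SEA, LA, DEN, NRT), (3, SEA, LA, MIA, BOS), (3, SEA, LA, MIA, ORD), (34, SEA, DC, DEN, NRT), (34, SEA, DC, MIA, BOS), (34, SEA, DC, MIA, ORD)}
π_{fno, code} gives {(16, DEN), (16, MIA), (3, DEN), (3, MIA), (34, DEN), (34, MIA)} (3 duplicate(s) eliminated).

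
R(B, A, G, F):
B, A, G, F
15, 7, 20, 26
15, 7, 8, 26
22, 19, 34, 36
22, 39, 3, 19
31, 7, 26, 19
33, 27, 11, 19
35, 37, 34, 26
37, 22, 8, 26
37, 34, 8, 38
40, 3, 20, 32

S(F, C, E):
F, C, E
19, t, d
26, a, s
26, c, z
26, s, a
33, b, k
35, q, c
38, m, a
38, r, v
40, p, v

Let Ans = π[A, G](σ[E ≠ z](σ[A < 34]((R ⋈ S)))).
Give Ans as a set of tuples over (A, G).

{(22, 8), (27, 11), (7, 20), (7, 26), (7, 8)}

Natural join on F: {(15, 7, 20, 26, a, s), (15, 7, 20, 26, c, z), (15, 7, 20, 26, s, a), (15, 7, 8, 26, a, s), (15, 7, 8, 26, c, z), (15, 7, 8, 26, s, a), (22, 39, 3, 19, t, d), (31, 7, 26, 19, t, d), (33, 27, 11, 19, t, d), (35, 37, 34, 26, a, s), (35, 37, 34, 26, c, z), (35, 37, 34, 26, s, a), (37, 22, 8, 26, a, s), (37, 22, 8, 26, c, z), (37, 22, 8, 26, s, a), (37, 34, 8, 38, m, a), (37, 34, 8, 38, r, v)}
Selection A < 34: {(15, 7, 20, 26, a, s), (15, 7, 20, 26, c, z), (15, 7, 20, 26, s, a), (15, 7, 8, 26, a, s), (15, 7, 8, 26, c, z), (15, 7, 8, 26, s, a), (31, 7, 26, 19, t, d), (33, 27, 11, 19, t, d), (37, 22, 8, 26, a, s), (37, 22, 8, 26, c, z), (37, 22, 8, 26, s, a)}
Selection E ≠ z: {(15, 7, 20, 26, a, s), (15, 7, 20, 26, s, a), (15, 7, 8, 26, a, s), (15, 7, 8, 26, s, a), (31, 7, 26, 19, t, d), (33, 27, 11, 19, t, d), (37, 22, 8, 26, a, s), (37, 22, 8, 26, s, a)}
π[A, G]: project onto (A, G) (3 duplicate(s) eliminated) → {(22, 8), (27, 11), (7, 20), (7, 26), (7, 8)}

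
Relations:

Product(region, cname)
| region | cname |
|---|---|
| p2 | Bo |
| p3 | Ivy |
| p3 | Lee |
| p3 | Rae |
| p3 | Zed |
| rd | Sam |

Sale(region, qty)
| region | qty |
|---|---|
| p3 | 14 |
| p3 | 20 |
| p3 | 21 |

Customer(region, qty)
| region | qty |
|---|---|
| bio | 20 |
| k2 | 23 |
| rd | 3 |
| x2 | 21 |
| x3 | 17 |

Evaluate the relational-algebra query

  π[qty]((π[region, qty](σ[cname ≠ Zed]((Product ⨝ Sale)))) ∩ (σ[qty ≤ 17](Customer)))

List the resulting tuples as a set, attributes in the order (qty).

Natural join on region: {(p3, Ivy, 14), (p3, Ivy, 20), (p3, Ivy, 21), (p3, Lee, 14), (p3, Lee, 20), (p3, Lee, 21), (p3, Rae, 14), (p3, Rae, 20), (p3, Rae, 21), (p3, Zed, 14), (p3, Zed, 20), (p3, Zed, 21)}
σ[cname ≠ Zed]: keep tuples satisfying cname ≠ Zed → {(p3, Ivy, 14), (p3, Ivy, 20), (p3, Ivy, 21), (p3, Lee, 14), (p3, Lee, 20), (p3, Lee, 21), (p3, Rae, 14), (p3, Rae, 20), (p3, Rae, 21)}
π[region, qty]: project onto (region, qty) (6 duplicate(s) eliminated) → {(p3, 14), (p3, 20), (p3, 21)}
σ[qty ≤ 17]: keep tuples satisfying qty ≤ 17 → {(rd, 3), (x3, 17)}
Set intersection of the two operands is {}.
π[qty]: project onto (qty) → {}

{}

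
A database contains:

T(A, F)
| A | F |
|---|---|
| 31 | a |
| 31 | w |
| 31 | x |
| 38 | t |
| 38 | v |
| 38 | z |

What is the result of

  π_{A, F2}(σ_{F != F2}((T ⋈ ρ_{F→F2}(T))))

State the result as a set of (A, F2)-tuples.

{(31, a), (31, w), (31, x), (38, t), (38, v), (38, z)}

ρ[F→F2]: schema becomes (A, F2); tuples unchanged.
Natural join on A: {(31, a, a), (31, a, w), (31, a, x), (31, w, a), (31, w, w), (31, w, x), (31, x, a), (31, x, w), (31, x, x), (38, t, t), (38, t, v), (38, t, z), (38, v, t), (38, v, v), (38, v, z), (38, z, t), (38, z, v), (38, z, z)}
Selection F != F2: {(31, a, w), (31, a, x), (31, w, a), (31, w, x), (31, x, a), (31, x, w), (38, t, v), (38, t, z), (38, v, t), (38, v, z), (38, z, t), (38, z, v)}
π_{A, F2} gives {(31, a), (31, w), (31, x), (38, t), (38, v), (38, z)} (6 duplicate(s) eliminated).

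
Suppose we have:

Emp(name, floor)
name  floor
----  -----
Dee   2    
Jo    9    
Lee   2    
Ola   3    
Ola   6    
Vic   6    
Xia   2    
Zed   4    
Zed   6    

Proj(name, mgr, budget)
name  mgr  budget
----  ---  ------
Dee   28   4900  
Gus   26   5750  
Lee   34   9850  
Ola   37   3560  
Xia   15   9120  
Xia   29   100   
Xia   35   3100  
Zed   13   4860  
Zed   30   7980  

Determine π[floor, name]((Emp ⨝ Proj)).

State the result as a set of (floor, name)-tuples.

Joining Emp and Proj on name yields {(Dee, 2, 28, 4900), (Lee, 2, 34, 9850), (Ola, 3, 37, 3560), (Ola, 6, 37, 3560), (Xia, 2, 15, 9120), (Xia, 2, 29, 100), (Xia, 2, 35, 3100), (Zed, 4, 13, 4860), (Zed, 4, 30, 7980), (Zed, 6, 13, 4860), (Zed, 6, 30, 7980)}.
Keep only column(s) floor, name (4 duplicate(s) eliminated): {(2, Dee), (2, Lee), (2, Xia), (3, Ola), (4, Zed), (6, Ola), (6, Zed)}

{(2, Dee), (2, Lee), (2, Xia), (3, Ola), (4, Zed), (6, Ola), (6, Zed)}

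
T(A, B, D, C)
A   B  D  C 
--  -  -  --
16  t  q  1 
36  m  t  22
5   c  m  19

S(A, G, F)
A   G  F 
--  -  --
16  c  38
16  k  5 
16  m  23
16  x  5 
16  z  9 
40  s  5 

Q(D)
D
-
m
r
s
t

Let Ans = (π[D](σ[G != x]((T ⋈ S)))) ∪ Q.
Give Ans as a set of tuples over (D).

{m, q, r, s, t}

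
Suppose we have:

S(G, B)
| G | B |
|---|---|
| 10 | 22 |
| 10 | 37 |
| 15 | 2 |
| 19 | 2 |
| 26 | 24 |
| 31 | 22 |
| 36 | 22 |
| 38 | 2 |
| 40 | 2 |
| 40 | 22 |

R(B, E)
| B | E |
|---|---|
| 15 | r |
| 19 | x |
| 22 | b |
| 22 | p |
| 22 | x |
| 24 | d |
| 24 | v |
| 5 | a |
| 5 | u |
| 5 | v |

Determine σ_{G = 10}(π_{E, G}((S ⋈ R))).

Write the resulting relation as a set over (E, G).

Joining S and R on B yields {(10, 22, b), (10, 22, p), (10, 22, x), (26, 24, d), (26, 24, v), (31, 22, b), (31, 22, p), (31, 22, x), (36, 22, b), (36, 22, p), (36, 22, x), (40, 22, b), (40, 22, p), (40, 22, x)}.
π_{E, G} gives {(b, 10), (b, 31), (b, 36), (b, 40), (d, 26), (p, 10), (p, 31), (p, 36), (p, 40), (v, 26), (x, 10), (x, 31), (x, 36), (x, 40)}.
Selection G = 10: {(b, 10), (p, 10), (x, 10)}

{(b, 10), (p, 10), (x, 10)}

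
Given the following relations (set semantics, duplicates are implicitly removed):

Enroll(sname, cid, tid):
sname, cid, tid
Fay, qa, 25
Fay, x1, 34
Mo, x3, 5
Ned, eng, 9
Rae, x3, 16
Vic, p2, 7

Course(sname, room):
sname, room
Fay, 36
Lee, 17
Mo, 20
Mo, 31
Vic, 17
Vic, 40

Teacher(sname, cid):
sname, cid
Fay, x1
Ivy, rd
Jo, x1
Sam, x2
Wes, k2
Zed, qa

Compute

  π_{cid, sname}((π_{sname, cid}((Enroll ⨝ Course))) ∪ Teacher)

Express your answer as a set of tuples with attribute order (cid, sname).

{(k2, Wes), (p2, Vic), (qa, Fay), (qa, Zed), (rd, Ivy), (x1, Fay), (x1, Jo), (x2, Sam), (x3, Mo)}

Natural join on sname: {(Fay, qa, 25, 36), (Fay, x1, 34, 36), (Mo, x3, 5, 20), (Mo, x3, 5, 31), (Vic, p2, 7, 17), (Vic, p2, 7, 40)}
π_{sname, cid} gives {(Fay, qa), (Fay, x1), (Mo, x3), (Vic, p2)} (2 duplicate(s) eliminated).
Set union of the two operands is {(Fay, qa), (Fay, x1), (Ivy, rd), (Jo, x1), (Mo, x3), (Sam, x2), (Vic, p2), (Wes, k2), (Zed, qa)}.
π_{cid, sname} gives {(k2, Wes), (p2, Vic), (qa, Fay), (qa, Zed), (rd, Ivy), (x1, Fay), (x1, Jo), (x2, Sam), (x3, Mo)}.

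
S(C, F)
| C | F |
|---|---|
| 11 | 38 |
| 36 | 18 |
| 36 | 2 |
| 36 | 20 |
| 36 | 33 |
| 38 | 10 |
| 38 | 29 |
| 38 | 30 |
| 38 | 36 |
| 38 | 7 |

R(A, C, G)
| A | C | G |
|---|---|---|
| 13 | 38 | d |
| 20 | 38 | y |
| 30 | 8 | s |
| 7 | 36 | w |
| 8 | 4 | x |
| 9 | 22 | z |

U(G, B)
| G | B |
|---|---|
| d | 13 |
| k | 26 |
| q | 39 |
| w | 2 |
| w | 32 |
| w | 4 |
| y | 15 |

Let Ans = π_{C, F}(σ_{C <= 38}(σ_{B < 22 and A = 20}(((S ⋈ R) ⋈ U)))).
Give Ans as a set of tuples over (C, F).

{(38, 10), (38, 29), (38, 30), (38, 36), (38, 7)}

Natural join on C: {(36, 18, 7, w), (36, 2, 7, w), (36, 20, 7, w), (36, 33, 7, w), (38, 10, 13, d), (38, 10, 20, y), (38, 29, 13, d), (38, 29, 20, y), (38, 30, 13, d), (38, 30, 20, y), (38, 36, 13, d), (38, 36, 20, y), (38, 7, 13, d), (38, 7, 20, y)}
Natural join on G: {(36, 18, 7, w, 2), (36, 18, 7, w, 32), (36, 18, 7, w, 4), (36, 2, 7, w, 2), (36, 2, 7, w, 32), (36, 2, 7, w, 4), (36, 20, 7, w, 2), (36, 20, 7, w, 32), (36, 20, 7, w, 4), (36, 33, 7, w, 2), (36, 33, 7, w, 32), (36, 33, 7, w, 4), (38, 10, 13, d, 13), (38, 10, 20, y, 15), (38, 29, 13, d, 13), (38, 29, 20, y, 15), (38, 30, 13, d, 13), (38, 30, 20, y, 15), (38, 36, 13, d, 13), (38, 36, 20, y, 15), (38, 7, 13, d, 13), (38, 7, 20, y, 15)}
Selection B < 22 and A = 20: {(38, 10, 20, y, 15), (38, 29, 20, y, 15), (38, 30, 20, y, 15), (38, 36, 20, y, 15), (38, 7, 20, y, 15)}
Selection C <= 38: {(38, 10, 20, y, 15), (38, 29, 20, y, 15), (38, 30, 20, y, 15), (38, 36, 20, y, 15), (38, 7, 20, y, 15)}
Keep only column(s) C, F: {(38, 10), (38, 29), (38, 30), (38, 36), (38, 7)}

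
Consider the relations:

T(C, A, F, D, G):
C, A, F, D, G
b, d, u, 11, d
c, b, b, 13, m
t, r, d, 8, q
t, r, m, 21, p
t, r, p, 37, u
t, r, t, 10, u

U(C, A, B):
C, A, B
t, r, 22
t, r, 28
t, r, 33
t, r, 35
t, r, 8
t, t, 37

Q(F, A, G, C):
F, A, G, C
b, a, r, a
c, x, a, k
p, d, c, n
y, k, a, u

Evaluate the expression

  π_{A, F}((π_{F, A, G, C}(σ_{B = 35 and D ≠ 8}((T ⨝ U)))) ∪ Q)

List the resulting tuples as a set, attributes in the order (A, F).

{(a, b), (d, p), (k, y), (r, m), (r, p), (r, t), (x, c)}

Natural join on C, A: {(t, r, d, 8, q, 22), (t, r, d, 8, q, 28), (t, r, d, 8, q, 33), (t, r, d, 8, q, 35), (t, r, d, 8, q, 8), (t, r, m, 21, p, 22), (t, r, m, 21, p, 28), (t, r, m, 21, p, 33), (t, r, m, 21, p, 35), (t, r, m, 21, p, 8), (t, r, p, 37, u, 22), (t, r, p, 37, u, 28), (t, r, p, 37, u, 33), (t, r, p, 37, u, 35), (t, r, p, 37, u, 8), (t, r, t, 10, u, 22), (t, r, t, 10, u, 28), (t, r, t, 10, u, 33), (t, r, t, 10, u, 35), (t, r, t, 10, u, 8)}
σ[B = 35 and D ≠ 8]: keep tuples satisfying B = 35 and D ≠ 8 → {(t, r, m, 21, p, 35), (t, r, p, 37, u, 35), (t, r, t, 10, u, 35)}
π_{F, A, G, C} gives {(m, r, p, t), (p, r, u, t), (t, r, u, t)}.
Taking the union: {(b, a, r, a), (c, x, a, k), (m, r, p, t), (p, d, c, n), (p, r, u, t), (t, r, u, t), (y, k, a, u)}
π_{A, F} gives {(a, b), (d, p), (k, y), (r, m), (r, p), (r, t), (x, c)}.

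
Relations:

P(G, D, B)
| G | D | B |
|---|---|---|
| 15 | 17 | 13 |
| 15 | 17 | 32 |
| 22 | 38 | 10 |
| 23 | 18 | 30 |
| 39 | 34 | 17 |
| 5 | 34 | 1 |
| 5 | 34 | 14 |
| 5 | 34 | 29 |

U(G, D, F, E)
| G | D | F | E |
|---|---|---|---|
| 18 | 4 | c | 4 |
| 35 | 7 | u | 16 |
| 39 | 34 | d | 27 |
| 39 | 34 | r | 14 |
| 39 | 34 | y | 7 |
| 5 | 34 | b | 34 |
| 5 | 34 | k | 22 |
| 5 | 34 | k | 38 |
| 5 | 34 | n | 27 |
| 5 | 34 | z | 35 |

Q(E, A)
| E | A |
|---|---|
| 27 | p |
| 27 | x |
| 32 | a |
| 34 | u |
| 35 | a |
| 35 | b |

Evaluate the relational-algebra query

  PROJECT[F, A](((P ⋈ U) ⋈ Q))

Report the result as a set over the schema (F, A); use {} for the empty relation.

{(b, u), (d, p), (d, x), (n, p), (n, x), (z, a), (z, b)}

Natural join on G, D: {(39, 34, 17, d, 27), (39, 34, 17, r, 14), (39, 34, 17, y, 7), (5, 34, 1, b, 34), (5, 34, 1, k, 22), (5, 34, 1, k, 38), (5, 34, 1, n, 27), (5, 34, 1, z, 35), (5, 34, 14, b, 34), (5, 34, 14, k, 22), (5, 34, 14, k, 38), (5, 34, 14, n, 27), (5, 34, 14, z, 35), (5, 34, 29, b, 34), (5, 34, 29, k, 22), (5, 34, 29, k, 38), (5, 34, 29, n, 27), (5, 34, 29, z, 35)}
Natural join on E: {(39, 34, 17, d, 27, p), (39, 34, 17, d, 27, x), (5, 34, 1, b, 34, u), (5, 34, 1, n, 27, p), (5, 34, 1, n, 27, x), (5, 34, 1, z, 35, a), (5, 34, 1, z, 35, b), (5, 34, 14, b, 34, u), (5, 34, 14, n, 27, p), (5, 34, 14, n, 27, x), (5, 34, 14, z, 35, a), (5, 34, 14, z, 35, b), (5, 34, 29, b, 34, u), (5, 34, 29, n, 27, p), (5, 34, 29, n, 27, x), (5, 34, 29, z, 35, a), (5, 34, 29, z, 35, b)}
π[F, A]: project onto (F, A) (10 duplicate(s) eliminated) → {(b, u), (d, p), (d, x), (n, p), (n, x), (z, a), (z, b)}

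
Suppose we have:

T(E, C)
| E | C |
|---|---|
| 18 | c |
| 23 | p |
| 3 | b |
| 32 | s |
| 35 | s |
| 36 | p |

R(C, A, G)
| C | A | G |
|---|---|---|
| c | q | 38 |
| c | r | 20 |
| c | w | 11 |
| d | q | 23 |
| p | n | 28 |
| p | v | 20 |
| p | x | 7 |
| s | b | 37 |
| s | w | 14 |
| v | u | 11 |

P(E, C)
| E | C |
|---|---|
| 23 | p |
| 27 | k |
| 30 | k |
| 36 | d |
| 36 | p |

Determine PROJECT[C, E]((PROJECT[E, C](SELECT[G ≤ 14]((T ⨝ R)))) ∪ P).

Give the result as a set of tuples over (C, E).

{(c, 18), (d, 36), (k, 27), (k, 30), (p, 23), (p, 36), (s, 32), (s, 35)}

Joining T and R on C yields {(18, c, q, 38), (18, c, r, 20), (18, c, w, 11), (23, p, n, 28), (23, p, v, 20), (23, p, x, 7), (32, s, b, 37), (32, s, w, 14), (35, s, b, 37), (35, s, w, 14), (36, p, n, 28), (36, p, v, 20), (36, p, x, 7)}.
σ[G ≤ 14]: keep tuples satisfying G ≤ 14 → {(18, c, w, 11), (23, p, x, 7), (32, s, w, 14), (35, s, w, 14), (36, p, x, 7)}
Keep only column(s) E, C: {(18, c), (23, p), (32, s), (35, s), (36, p)}
Set union of the two operands is {(18, c), (23, p), (27, k), (30, k), (32, s), (35, s), (36, d), (36, p)}.
Keep only column(s) C, E: {(c, 18), (d, 36), (k, 27), (k, 30), (p, 23), (p, 36), (s, 32), (s, 35)}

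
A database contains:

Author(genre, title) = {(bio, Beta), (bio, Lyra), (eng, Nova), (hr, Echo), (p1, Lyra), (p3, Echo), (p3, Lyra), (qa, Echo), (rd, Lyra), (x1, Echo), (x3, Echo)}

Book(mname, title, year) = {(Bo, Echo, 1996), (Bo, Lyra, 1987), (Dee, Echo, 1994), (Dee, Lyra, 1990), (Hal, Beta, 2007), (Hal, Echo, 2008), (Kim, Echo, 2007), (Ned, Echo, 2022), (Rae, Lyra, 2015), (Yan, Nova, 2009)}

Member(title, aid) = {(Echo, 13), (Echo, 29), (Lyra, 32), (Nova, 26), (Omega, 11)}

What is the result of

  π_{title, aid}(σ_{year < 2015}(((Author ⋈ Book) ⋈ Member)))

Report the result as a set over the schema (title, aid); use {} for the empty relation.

Joining Author and Book on title yields {(bio, Beta, Hal, 2007), (bio, Lyra, Bo, 1987), (bio, Lyra, Dee, 1990), (bio, Lyra, Rae, 2015), (eng, Nova, Yan, 2009), (hr, Echo, Bo, 1996), (hr, Echo, Dee, 1994), (hr, Echo, Hal, 2008), (hr, Echo, Kim, 2007), (hr, Echo, Ned, 2022), (p1, Lyra, Bo, 1987), (p1, Lyra, Dee, 1990), (p1, Lyra, Rae, 2015), (p3, Echo, Bo, 1996), (p3, Echo, Dee, 1994), (p3, Echo, Hal, 2008), (p3, Echo, Kim, 2007), (p3, Echo, Ned, 2022), (p3, Lyra, Bo, 1987), (p3, Lyra, Dee, 1990), (p3, Lyra, Rae, 2015), (qa, Echo, Bo, 1996), (qa, Echo, Dee, 1994), (qa, Echo, Hal, 2008), (qa, Echo, Kim, 2007), (qa, Echo, Ned, 2022), (rd, Lyra, Bo, 1987), (rd, Lyra, Dee, 1990), (rd, Lyra, Rae, 2015), (x1, Echo, Bo, 1996), (x1, Echo, Dee, 1994), (x1, Echo, Hal, 2008), (x1, Echo, Kim, 2007), (x1, Echo, Ned, 2022), (x3, Echo, Bo, 1996), (x3, Echo, Dee, 1994), (x3, Echo, Hal, 2008), (x3, Echo, Kim, 2007), (x3, Echo, Ned, 2022)}.
Joining (Author ⋈ Book) and Member on title yields {(bio, Lyra, Bo, 1987, 32), (bio, Lyra, Dee, 1990, 32), (bio, Lyra, Rae, 2015, 32), (eng, Nova, Yan, 2009, 26), (hr, Echo, Bo, 1996, 13), (hr, Echo, Bo, 1996, 29), (hr, Echo, Dee, 1994, 13), (hr, Echo, Dee, 1994, 29), (hr, Echo, Hal, 2008, 13), (hr, Echo, Hal, 2008, 29), (hr, Echo, Kim, 2007, 13), (hr, Echo, Kim, 2007, 29), (hr, Echo, Ned, 2022, 13), (hr, Echo, Ned, 2022, 29), (p1, Lyra, Bo, 1987, 32), (p1, Lyra, Dee, 1990, 32), (p1, Lyra, Rae, 2015, 32), (p3, Echo, Bo, 1996, 13), (p3, Echo, Bo, 1996, 29), (p3, Echo, Dee, 1994, 13), (p3, Echo, Dee, 1994, 29), (p3, Echo, Hal, 2008, 13), (p3, Echo, Hal, 2008, 29), (p3, Echo, Kim, 2007, 13), (p3, Echo, Kim, 2007, 29), (p3, Echo, Ned, 2022, 13), (p3, Echo, Ned, 2022, 29), (p3, Lyra, Bo, 1987, 32), (p3, Lyra, Dee, 1990, 32), (p3, Lyra, Rae, 2015, 32), (qa, Echo, Bo, 1996, 13), (qa, Echo, Bo, 1996, 29), (qa, Echo, Dee, 1994, 13), (qa, Echo, Dee, 1994, 29), (qa, Echo, Hal, 2008, 13), (qa, Echo, Hal, 2008, 29), (qa, Echo, Kim, 2007, 13), (qa, Echo, Kim, 2007, 29), (qa, Echo, Ned, 2022, 13), (qa, Echo, Ned, 2022, 29), (rd, Lyra, Bo, 1987, 32), (rd, Lyra, Dee, 1990, 32), (rd, Lyra, Rae, 2015, 32), (x1, Echo, Bo, 1996, 13), (x1, Echo, Bo, 1996, 29), (x1, Echo, Dee, 1994, 13), (x1, Echo, Dee, 1994, 29), (x1, Echo, Hal, 2008, 13), (x1, Echo, Hal, 2008, 29), (x1, Echo, Kim, 2007, 13), (x1, Echo, Kim, 2007, 29), (x1, Echo, Ned, 2022, 13), (x1, Echo, Ned, 2022, 29), (x3, Echo, Bo, 1996, 13), (x3, Echo, Bo, 1996, 29), (x3, Echo, Dee, 1994, 13), (x3, Echo, Dee, 1994, 29), (x3, Echo, Hal, 2008, 13), (x3, Echo, Hal, 2008, 29), (x3, Echo, Kim, 2007, 13), (x3, Echo, Kim, 2007, 29), (x3, Echo, Ned, 2022, 13), (x3, Echo, Ned, 2022, 29)}.
Apply σ_{year < 2015}; surviving tuples: {(bio, Lyra, Bo, 1987, 32), (bio, Lyra, Dee, 1990, 32), (eng, Nova, Yan, 2009, 26), (hr, Echo, Bo, 1996, 13), (hr, Echo, Bo, 1996, 29), (hr, Echo, Dee, 1994, 13), (hr, Echo, Dee, 1994, 29), (hr, Echo, Hal, 2008, 13), (hr, Echo, Hal, 2008, 29), (hr, Echo, Kim, 2007, 13), (hr, Echo, Kim, 2007, 29), (p1, Lyra, Bo, 1987, 32), (p1, Lyra, Dee, 1990, 32), (p3, Echo, Bo, 1996, 13), (p3, Echo, Bo, 1996, 29), (p3, Echo, Dee, 1994, 13), (p3, Echo, Dee, 1994, 29), (p3, Echo, Hal, 2008, 13), (p3, Echo, Hal, 2008, 29), (p3, Echo, Kim, 2007, 13), (p3, Echo, Kim, 2007, 29), (p3, Lyra, Bo, 1987, 32), (p3, Lyra, Dee, 1990, 32), (qa, Echo, Bo, 1996, 13), (qa, Echo, Bo, 1996, 29), (qa, Echo, Dee, 1994, 13), (qa, Echo, Dee, 1994, 29), (qa, Echo, Hal, 2008, 13), (qa, Echo, Hal, 2008, 29), (qa, Echo, Kim, 2007, 13), (qa, Echo, Kim, 2007, 29), (rd, Lyra, Bo, 1987, 32), (rd, Lyra, Dee, 1990, 32), (x1, Echo, Bo, 1996, 13), (x1, Echo, Bo, 1996, 29), (x1, Echo, Dee, 1994, 13), (x1, Echo, Dee, 1994, 29), (x1, Echo, Hal, 2008, 13), (x1, Echo, Hal, 2008, 29), (x1, Echo, Kim, 2007, 13), (x1, Echo, Kim, 2007, 29), (x3, Echo, Bo, 1996, 13), (x3, Echo, Bo, 1996, 29), (x3, Echo, Dee, 1994, 13), (x3, Echo, Dee, 1994, 29), (x3, Echo, Hal, 2008, 13), (x3, Echo, Hal, 2008, 29), (x3, Echo, Kim, 2007, 13), (x3, Echo, Kim, 2007, 29)}
π_{title, aid} gives {(Echo, 13), (Echo, 29), (Lyra, 32), (Nova, 26)} (45 duplicate(s) eliminated).

{(Echo, 13), (Echo, 29), (Lyra, 32), (Nova, 26)}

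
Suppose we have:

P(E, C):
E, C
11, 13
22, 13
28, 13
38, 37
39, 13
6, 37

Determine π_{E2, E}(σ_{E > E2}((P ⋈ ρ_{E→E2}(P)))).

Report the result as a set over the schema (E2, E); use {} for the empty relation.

ρ[E→E2]: schema becomes (E2, C); tuples unchanged.
P ⋈ ρ_{E→E2}(P) (natural join on C): {(11, 13, 11), (11, 13, 22), (11, 13, 28), (11, 13, 39), (22, 13, 11), (22, 13, 22), (22, 13, 28), (22, 13, 39), (28, 13, 11), (28, 13, 22), (28, 13, 28), (28, 13, 39), (38, 37, 38), (38, 37, 6), (39, 13, 11), (39, 13, 22), (39, 13, 28), (39, 13, 39), (6, 37, 38), (6, 37, 6)}
Apply σ_{E > E2}; surviving tuples: {(22, 13, 11), (28, 13, 11), (28, 13, 22), (38, 37, 6), (39, 13, 11), (39, 13, 22), (39, 13, 28)}
π[E2, E]: project onto (E2, E) → {(11, 22), (11, 28), (11, 39), (22, 28), (22, 39), (28, 39), (6, 38)}

{(11, 22), (11, 28), (11, 39), (22, 28), (22, 39), (28, 39), (6, 38)}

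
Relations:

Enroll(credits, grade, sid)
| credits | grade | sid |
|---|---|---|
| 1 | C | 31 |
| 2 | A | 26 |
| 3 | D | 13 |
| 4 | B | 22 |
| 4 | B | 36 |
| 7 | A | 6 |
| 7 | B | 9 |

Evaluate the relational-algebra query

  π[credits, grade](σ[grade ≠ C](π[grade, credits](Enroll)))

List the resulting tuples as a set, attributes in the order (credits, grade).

{(2, A), (3, D), (4, B), (7, A), (7, B)}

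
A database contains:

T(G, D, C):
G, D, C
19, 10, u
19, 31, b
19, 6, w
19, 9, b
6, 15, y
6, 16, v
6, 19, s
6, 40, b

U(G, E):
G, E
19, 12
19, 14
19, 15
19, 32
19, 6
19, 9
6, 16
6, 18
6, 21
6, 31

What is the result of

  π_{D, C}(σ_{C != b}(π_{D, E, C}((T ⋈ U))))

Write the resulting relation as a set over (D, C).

Joining T and U on G yields {(19, 10, u, 12), (19, 10, u, 14), (19, 10, u, 15), (19, 10, u, 32), (19, 10, u, 6), (19, 10, u, 9), (19, 31, b, 12), (19, 31, b, 14), (19, 31, b, 15), (19, 31, b, 32), (19, 31, b, 6), (19, 31, b, 9), (19, 6, w, 12), (19, 6, w, 14), (19, 6, w, 15), (19, 6, w, 32), (19, 6, w, 6), (19, 6, w, 9), (19, 9, b, 12), (19, 9, b, 14), (19, 9, b, 15), (19, 9, b, 32), (19, 9, b, 6), (19, 9, b, 9), (6, 15, y, 16), (6, 15, y, 18), (6, 15, y, 21), (6, 15, y, 31), (6, 16, v, 16), (6, 16, v, 18), (6, 16, v, 21), (6, 16, v, 31), (6, 19, s, 16), (6, 19, s, 18), (6, 19, s, 21), (6, 19, s, 31), (6, 40, b, 16), (6, 40, b, 18), (6, 40, b, 21), (6, 40, b, 31)}.
π[D, E, C]: project onto (D, E, C) → {(10, 12, u), (10, 14, u), (10, 15, u), (10, 32, u), (10, 6, u), (10, 9, u), (15, 16, y), (15, 18, y), (15, 21, y), (15, 31, y), (16, 16, v), (16, 18, v), (16, 21, v), (16, 31, v), (19, 16, s), (19, 18, s), (19, 21, s), (19, 31, s), (31, 12, b), (31, 14, b), (31, 15, b), (31, 32, b), (31, 6, b), (31, 9, b), (40, 16, b), (40, 18, b), (40, 21, b), (40, 31, b), (6, 12, w), (6, 14, w), (6, 15, w), (6, 32, w), (6, 6, w), (6, 9, w), (9, 12, b), (9, 14, b), (9, 15, b), (9, 32, b), (9, 6, b), (9, 9, b)}
Apply σ_{C != b}; surviving tuples: {(10, 12, u), (10, 14, u), (10, 15, u), (10, 32, u), (10, 6, u), (10, 9, u), (15, 16, y), (15, 18, y), (15, 21, y), (15, 31, y), (16, 16, v), (16, 18, v), (16, 21, v), (16, 31, v), (19, 16, s), (19, 18, s), (19, 21, s), (19, 31, s), (6, 12, w), (6, 14, w), (6, 15, w), (6, 32, w), (6, 6, w), (6, 9, w)}
π[D, C]: project onto (D, C) (19 duplicate(s) eliminated) → {(10, u), (15, y), (16, v), (19, s), (6, w)}

{(10, u), (15, y), (16, v), (19, s), (6, w)}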